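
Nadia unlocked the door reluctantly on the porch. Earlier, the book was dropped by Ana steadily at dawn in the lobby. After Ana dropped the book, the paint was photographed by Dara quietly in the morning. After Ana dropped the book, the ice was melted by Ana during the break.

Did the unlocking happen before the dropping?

no

The narrative orders the dropping before the unlocking.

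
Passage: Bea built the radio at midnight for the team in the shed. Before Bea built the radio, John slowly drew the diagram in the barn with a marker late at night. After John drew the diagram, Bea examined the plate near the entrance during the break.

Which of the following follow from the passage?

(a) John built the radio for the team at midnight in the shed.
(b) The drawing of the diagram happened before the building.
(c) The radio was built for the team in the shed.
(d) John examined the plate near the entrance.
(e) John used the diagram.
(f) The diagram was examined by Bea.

(a) Not entailed — the passage has Bea building the radio, not John.
(b) Entailed — the narrative places the drawing before the building.
(c) Entailed — this follows by dropping conjuncts from the building event's description.
(d) Not entailed — the passage has Bea examining the plate, not John.
(e) Not entailed — the diagram is the patient, not an instrument — John used a marker.
(f) Not entailed — Bea examined the plate, not the diagram; the diagram belongs to the drawing event.

(b), (c)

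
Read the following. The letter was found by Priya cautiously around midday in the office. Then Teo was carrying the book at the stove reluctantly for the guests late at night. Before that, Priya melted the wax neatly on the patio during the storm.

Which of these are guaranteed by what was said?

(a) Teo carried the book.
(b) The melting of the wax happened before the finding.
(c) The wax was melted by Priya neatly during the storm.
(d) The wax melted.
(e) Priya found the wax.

(a), (c), (d)

(a) Entailed — 'carry' is an activity; 'was carrying' entails that some carrying happened, so 'carried' holds.
(b) Not entailed — the narrative doesn't order the melting relative to the finding.
(c) Entailed — the original entails any weakening of itself; this just drops 'on the patio'.
(d) Entailed — 'Priya melted the wax' is causative; it entails the inchoative 'the wax melted'.
(e) Not entailed — Priya found the letter, not the wax; the wax belongs to the melting event.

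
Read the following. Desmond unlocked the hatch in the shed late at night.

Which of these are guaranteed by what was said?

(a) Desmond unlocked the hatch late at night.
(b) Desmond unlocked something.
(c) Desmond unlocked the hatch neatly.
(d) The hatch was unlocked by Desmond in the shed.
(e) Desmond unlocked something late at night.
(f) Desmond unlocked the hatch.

(a), (b), (d), (e), (f)

(a) Entailed — dropping 'in the shed' leaves a sub-description the original still satisfies.
(b) Entailed — dropping 'late at night', 'in the shed' and generalizing the patient leaves a sub-description the original still satisfies.
(c) Not entailed — 'neatly' adds information not in the original event.
(d) Entailed — this follows by dropping conjuncts from the unlocking event's description.
(e) Entailed — every conjunct here is already in the original unlocking event.
(f) Entailed — the original entails any weakening of itself; this just drops 'late at night', 'in the shed'.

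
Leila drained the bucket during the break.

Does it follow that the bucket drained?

'Leila drained the bucket' is the causative; it entails the inchoative 'the bucket drained'.

yes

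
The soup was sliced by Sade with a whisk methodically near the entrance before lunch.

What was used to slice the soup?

'with a whisk' marks the instrument of the slicing event.

a whisk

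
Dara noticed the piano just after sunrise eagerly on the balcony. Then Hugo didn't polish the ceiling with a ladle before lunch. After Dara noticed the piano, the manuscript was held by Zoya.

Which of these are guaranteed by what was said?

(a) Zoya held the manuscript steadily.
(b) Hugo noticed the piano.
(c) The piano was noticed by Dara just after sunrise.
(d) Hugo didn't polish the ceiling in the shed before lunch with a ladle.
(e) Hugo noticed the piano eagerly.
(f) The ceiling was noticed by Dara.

(a) Not entailed — 'steadily' adds information not in the original event.
(b) Not entailed — the passage has Dara noticing the piano, not Hugo.
(c) Entailed — this follows by dropping conjuncts from the noticing event's description.
(d) Entailed — under negation, adding a further restriction is entailed: if no such polishing event occurred, none occurred in the shed either.
(e) Not entailed — the passage has Dara noticing the piano, not Hugo.
(f) Not entailed — Dara noticed the piano, not the ceiling; the ceiling belongs to the polishing event.

(c), (d)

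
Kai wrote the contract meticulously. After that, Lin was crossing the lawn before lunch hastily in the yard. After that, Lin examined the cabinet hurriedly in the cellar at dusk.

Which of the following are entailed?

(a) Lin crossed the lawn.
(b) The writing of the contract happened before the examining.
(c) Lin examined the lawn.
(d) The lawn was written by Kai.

(a) Not entailed — 'was crossing' is progressive on an accomplishment; it does not entail the completed 'crossed'.
(b) Entailed — the narrative places the writing before the examining.
(c) Not entailed — Lin examined the cabinet, not the lawn; the lawn belongs to the crossing event.
(d) Not entailed — Kai wrote the contract, not the lawn; the lawn belongs to the crossing event.

(b)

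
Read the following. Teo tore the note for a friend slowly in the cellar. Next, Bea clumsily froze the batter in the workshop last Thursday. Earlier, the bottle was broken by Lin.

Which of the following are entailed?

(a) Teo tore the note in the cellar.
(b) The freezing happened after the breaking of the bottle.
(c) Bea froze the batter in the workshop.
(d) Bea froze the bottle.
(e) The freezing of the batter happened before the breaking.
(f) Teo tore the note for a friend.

(a), (b), (c), (f)

(a) Entailed — the original entails any weakening of itself; this just drops 'for a friend', 'slowly'.
(b) Entailed — the narrative places the breaking before the freezing.
(c) Entailed — dropping 'last Thursday', 'clumsily' leaves a sub-description the original still satisfies.
(d) Not entailed — Bea froze the batter, not the bottle; the bottle belongs to the breaking event.
(e) Not entailed — the narrative places the breaking before the freezing, not after.
(f) Entailed — the original entails any weakening of itself; this just drops 'slowly', 'in the cellar'.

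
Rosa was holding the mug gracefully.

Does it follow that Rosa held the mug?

yes

'hold' is atelic; if Rosa was holding the mug, then Rosa held the mug (for some time).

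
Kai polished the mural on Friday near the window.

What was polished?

'the mural' marks the patient of the polishing event.

the mural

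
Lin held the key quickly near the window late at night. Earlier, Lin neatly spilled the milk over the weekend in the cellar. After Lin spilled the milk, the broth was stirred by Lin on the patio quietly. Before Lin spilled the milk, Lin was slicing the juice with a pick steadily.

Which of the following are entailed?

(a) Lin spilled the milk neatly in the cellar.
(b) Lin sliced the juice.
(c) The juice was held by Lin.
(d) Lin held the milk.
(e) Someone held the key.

(a), (e)

(a) Entailed — the original entails any weakening of itself; this just drops 'over the weekend'.
(b) Not entailed — 'was slicing' is progressive on an accomplishment; it does not entail the completed 'sliced'.
(c) Not entailed — Lin held the key, not the juice; the juice belongs to the slicing event.
(d) Not entailed — Lin held the key, not the milk; the milk belongs to the spilling event.
(e) Entailed — this follows by dropping conjuncts from the holding event's description.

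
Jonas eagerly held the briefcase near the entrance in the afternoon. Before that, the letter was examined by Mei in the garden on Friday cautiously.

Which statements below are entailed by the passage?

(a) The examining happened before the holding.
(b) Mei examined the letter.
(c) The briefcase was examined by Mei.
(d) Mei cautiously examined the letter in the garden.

(a) Entailed — the narrative places the examining before the holding.
(b) Entailed — this follows by dropping conjuncts from the examining event's description.
(c) Not entailed — Mei examined the letter, not the briefcase; the briefcase belongs to the holding event.
(d) Entailed — the original entails any weakening of itself; this just drops 'on Friday'.

(a), (b), (d)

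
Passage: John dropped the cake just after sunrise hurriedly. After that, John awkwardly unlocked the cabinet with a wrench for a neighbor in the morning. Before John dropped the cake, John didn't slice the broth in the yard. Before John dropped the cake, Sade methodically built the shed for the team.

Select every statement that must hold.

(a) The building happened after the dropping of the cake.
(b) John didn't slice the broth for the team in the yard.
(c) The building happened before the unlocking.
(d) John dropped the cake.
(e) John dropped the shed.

(b), (c), (d)

(a) Not entailed — the narrative places the building before the dropping, not after.
(b) Entailed — under negation, adding a further restriction is entailed: if no such slicing event occurred, none occurred for the team either.
(c) Entailed — the narrative places the building before the unlocking.
(d) Entailed — dropping 'hurriedly', 'just after sunrise' leaves a sub-description the original still satisfies.
(e) Not entailed — John dropped the cake, not the shed; the shed belongs to the building event.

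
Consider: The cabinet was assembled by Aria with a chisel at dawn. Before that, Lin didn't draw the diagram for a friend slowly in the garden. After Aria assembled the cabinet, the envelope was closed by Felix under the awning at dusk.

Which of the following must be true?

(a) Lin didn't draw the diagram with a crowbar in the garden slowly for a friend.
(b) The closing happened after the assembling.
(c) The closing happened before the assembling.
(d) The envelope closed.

(a) Entailed — under negation, adding a further restriction is entailed: if no such drawing event occurred, none occurred with a crowbar either.
(b) Entailed — the narrative places the assembling before the closing.
(c) Not entailed — the narrative places the assembling before the closing, not after.
(d) Entailed — 'Felix closed the envelope' is causative; it entails the inchoative 'the envelope closed'.

(a), (b), (d)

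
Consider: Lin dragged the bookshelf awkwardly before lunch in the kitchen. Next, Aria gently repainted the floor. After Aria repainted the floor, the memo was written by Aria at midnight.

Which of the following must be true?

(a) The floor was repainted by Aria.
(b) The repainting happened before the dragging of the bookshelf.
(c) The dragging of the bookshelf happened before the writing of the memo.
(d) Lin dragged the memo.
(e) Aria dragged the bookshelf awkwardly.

(a) Entailed — this follows by dropping conjuncts from the repainting event's description.
(b) Not entailed — the narrative places the dragging before the repainting, not after.
(c) Entailed — the narrative places the dragging before the writing.
(d) Not entailed — Lin dragged the bookshelf, not the memo; the memo belongs to the writing event.
(e) Not entailed — the passage has Lin dragging the bookshelf, not Aria.

(a), (c)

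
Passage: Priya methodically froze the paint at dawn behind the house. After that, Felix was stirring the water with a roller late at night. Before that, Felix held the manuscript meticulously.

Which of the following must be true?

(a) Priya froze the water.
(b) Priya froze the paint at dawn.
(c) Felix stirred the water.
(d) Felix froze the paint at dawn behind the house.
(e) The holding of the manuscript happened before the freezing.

(a) Not entailed — Priya froze the paint, not the water; the water belongs to the stirring event.
(b) Entailed — the original entails any weakening of itself; this just drops 'methodically', 'behind the house'.
(c) Entailed — 'stir' is an activity; 'was stirring' entails that some stirring happened, so 'stirred' holds.
(d) Not entailed — the passage has Priya freezing the paint, not Felix.
(e) Not entailed — the narrative doesn't order the holding relative to the freezing.

(b), (c)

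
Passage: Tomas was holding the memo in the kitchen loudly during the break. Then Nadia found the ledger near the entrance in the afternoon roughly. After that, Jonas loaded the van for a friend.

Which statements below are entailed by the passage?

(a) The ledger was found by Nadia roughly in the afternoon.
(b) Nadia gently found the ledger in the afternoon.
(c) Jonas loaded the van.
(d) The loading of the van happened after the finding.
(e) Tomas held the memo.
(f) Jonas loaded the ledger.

(a) Entailed — the original entails any weakening of itself; this just drops 'near the entrance'.
(b) Not entailed — 'gently' adds a manner not in (and inconsistent with) the original.
(c) Entailed — dropping 'for a friend' leaves a sub-description the original still satisfies.
(d) Entailed — the narrative places the finding before the loading.
(e) Entailed — 'hold' is an activity; 'was holding' entails that some holding happened, so 'held' holds.
(f) Not entailed — Jonas loaded the van, not the ledger; the ledger belongs to the finding event.

(a), (c), (d), (e)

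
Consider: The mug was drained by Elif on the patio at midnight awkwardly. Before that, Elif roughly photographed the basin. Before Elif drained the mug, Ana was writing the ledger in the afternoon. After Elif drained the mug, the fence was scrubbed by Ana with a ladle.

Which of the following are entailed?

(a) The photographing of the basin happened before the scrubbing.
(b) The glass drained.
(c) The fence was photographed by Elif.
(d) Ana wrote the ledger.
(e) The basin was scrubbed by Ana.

(a) Entailed — the narrative places the photographing before the scrubbing.
(b) Not entailed — the mug is what drained, not the glass.
(c) Not entailed — Elif photographed the basin, not the fence; the fence belongs to the scrubbing event.
(d) Not entailed — 'was writing' is progressive on an accomplishment; it does not entail the completed 'wrote'.
(e) Not entailed — Ana scrubbed the fence, not the basin; the basin belongs to the photographing event.

(a)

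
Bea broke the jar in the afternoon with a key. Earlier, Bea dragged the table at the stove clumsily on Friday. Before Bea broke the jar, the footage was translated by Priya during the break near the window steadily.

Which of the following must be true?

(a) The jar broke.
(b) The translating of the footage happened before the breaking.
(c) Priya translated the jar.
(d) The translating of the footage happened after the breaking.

(a), (b)

(a) Entailed — 'Bea broke the jar' is causative; it entails the inchoative 'the jar broke'.
(b) Entailed — the narrative places the translating before the breaking.
(c) Not entailed — Priya translated the footage, not the jar; the jar belongs to the breaking event.
(d) Not entailed — the narrative places the translating before the breaking, not after.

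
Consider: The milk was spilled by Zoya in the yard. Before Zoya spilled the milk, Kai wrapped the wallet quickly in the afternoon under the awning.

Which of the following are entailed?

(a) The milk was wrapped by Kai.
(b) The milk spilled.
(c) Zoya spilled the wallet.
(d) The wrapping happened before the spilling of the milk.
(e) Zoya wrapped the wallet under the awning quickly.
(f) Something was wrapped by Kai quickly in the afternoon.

(a) Not entailed — Kai wrapped the wallet, not the milk; the milk belongs to the spilling event.
(b) Entailed — 'Zoya spilled the milk' is causative; it entails the inchoative 'the milk spilled'.
(c) Not entailed — Zoya spilled the milk, not the wallet; the wallet belongs to the wrapping event.
(d) Entailed — the narrative places the wrapping before the spilling.
(e) Not entailed — the passage has Kai wrapping the wallet, not Zoya.
(f) Entailed — the original entails any weakening of itself; this just drops 'under the awning' and generalizes the patient.

(b), (d), (f)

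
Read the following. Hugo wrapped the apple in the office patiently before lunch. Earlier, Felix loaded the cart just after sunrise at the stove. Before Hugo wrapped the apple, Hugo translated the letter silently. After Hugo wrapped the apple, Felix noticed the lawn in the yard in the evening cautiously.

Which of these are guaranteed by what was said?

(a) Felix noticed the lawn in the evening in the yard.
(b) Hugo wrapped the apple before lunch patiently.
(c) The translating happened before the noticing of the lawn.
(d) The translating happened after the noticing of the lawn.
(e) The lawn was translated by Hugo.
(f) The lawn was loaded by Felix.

(a), (b), (c)

(a) Entailed — this follows by dropping conjuncts from the noticing event's description.
(b) Entailed — dropping 'in the office' leaves a sub-description the original still satisfies.
(c) Entailed — the narrative places the translating before the noticing.
(d) Not entailed — the narrative places the translating before the noticing, not after.
(e) Not entailed — Hugo translated the letter, not the lawn; the lawn belongs to the noticing event.
(f) Not entailed — Felix loaded the cart, not the lawn; the lawn belongs to the noticing event.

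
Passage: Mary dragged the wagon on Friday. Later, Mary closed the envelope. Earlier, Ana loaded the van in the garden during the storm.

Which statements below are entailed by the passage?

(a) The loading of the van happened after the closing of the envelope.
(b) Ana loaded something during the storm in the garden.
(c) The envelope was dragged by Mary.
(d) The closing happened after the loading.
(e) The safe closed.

(b), (d)

(a) Not entailed — the narrative places the loading before the closing, not after.
(b) Entailed — this follows by dropping conjuncts from the loading event's description.
(c) Not entailed — Mary dragged the wagon, not the envelope; the envelope belongs to the closing event.
(d) Entailed — the narrative places the loading before the closing.
(e) Not entailed — the envelope is what closed, not the safe.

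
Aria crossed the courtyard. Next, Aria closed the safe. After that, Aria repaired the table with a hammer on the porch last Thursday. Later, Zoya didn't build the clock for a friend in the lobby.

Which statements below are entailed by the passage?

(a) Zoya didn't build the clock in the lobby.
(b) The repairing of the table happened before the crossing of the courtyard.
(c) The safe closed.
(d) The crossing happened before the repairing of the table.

(a) Not entailed — dropping 'for a friend' under negation is not valid — the original leaves open that Zoya built the clock some other way.
(b) Not entailed — the narrative places the crossing before the repairing, not after.
(c) Entailed — 'Aria closed the safe' is causative; it entails the inchoative 'the safe closed'.
(d) Entailed — the narrative places the crossing before the repairing.

(c), (d)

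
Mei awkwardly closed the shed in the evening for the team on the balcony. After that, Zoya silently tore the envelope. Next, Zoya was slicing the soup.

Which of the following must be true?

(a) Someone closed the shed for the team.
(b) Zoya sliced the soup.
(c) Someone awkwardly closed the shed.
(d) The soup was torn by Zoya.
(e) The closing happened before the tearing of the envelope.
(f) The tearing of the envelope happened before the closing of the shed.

(a), (c), (e)

(a) Entailed — the original entails any weakening of itself; this just drops 'on the balcony', 'awkwardly', 'in the evening' and generalizes the agent.
(b) Not entailed — 'was slicing' is progressive on an accomplishment; it does not entail the completed 'sliced'.
(c) Entailed — the original entails any weakening of itself; this just drops 'for the team', 'on the balcony', 'in the evening' and generalizes the agent.
(d) Not entailed — Zoya tore the envelope, not the soup; the soup belongs to the slicing event.
(e) Entailed — the narrative places the closing before the tearing.
(f) Not entailed — the narrative places the closing before the tearing, not after.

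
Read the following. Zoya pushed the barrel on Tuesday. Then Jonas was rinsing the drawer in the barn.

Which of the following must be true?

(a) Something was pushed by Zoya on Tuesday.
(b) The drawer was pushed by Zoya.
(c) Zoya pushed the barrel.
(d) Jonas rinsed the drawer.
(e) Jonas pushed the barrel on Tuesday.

(a), (c), (d)

(a) Entailed — generalizing the patient leaves a sub-description the original still satisfies.
(b) Not entailed — Zoya pushed the barrel, not the drawer; the drawer belongs to the rinsing event.
(c) Entailed — the original entails any weakening of itself; this just drops 'on Tuesday'.
(d) Entailed — 'rinse' is an activity; 'was rinsing' entails that some rinsing happened, so 'rinsed' holds.
(e) Not entailed — the passage has Zoya pushing the barrel, not Jonas.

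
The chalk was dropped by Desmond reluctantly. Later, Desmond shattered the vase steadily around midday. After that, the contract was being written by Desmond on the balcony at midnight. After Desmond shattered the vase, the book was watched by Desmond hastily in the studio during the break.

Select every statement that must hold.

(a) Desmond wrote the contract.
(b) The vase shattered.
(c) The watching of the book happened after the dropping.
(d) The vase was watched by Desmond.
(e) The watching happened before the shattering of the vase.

(a) Not entailed — 'was writing' is progressive on an accomplishment; it does not entail the completed 'wrote'.
(b) Entailed — 'Desmond shattered the vase' is causative; it entails the inchoative 'the vase shattered'.
(c) Entailed — the narrative places the dropping before the watching.
(d) Not entailed — Desmond watched the book, not the vase; the vase belongs to the shattering event.
(e) Not entailed — the narrative places the shattering before the watching, not after.

(b), (c)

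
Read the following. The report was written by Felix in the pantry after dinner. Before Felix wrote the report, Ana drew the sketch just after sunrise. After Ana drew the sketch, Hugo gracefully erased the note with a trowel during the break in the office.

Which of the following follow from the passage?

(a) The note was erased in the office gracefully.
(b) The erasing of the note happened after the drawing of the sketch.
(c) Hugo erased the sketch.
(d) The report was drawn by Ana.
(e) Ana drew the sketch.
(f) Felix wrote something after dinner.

(a), (b), (e), (f)

(a) Entailed — the original entails any weakening of itself; this just drops 'during the break', 'with a trowel' and generalizes the agent.
(b) Entailed — the narrative places the drawing before the erasing.
(c) Not entailed — Hugo erased the note, not the sketch; the sketch belongs to the drawing event.
(d) Not entailed — Ana drew the sketch, not the report; the report belongs to the writing event.
(e) Entailed — every conjunct here is already in the original drawing event.
(f) Entailed — this follows by dropping conjuncts from the writing event's description.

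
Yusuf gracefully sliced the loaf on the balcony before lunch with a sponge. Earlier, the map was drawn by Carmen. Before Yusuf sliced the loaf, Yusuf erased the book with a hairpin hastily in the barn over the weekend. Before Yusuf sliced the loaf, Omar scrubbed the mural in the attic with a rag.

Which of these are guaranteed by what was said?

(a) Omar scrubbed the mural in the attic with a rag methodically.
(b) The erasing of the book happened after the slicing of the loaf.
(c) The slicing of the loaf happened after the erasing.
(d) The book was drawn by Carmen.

(a) Not entailed — 'methodically' adds information not in the original event.
(b) Not entailed — the narrative places the erasing before the slicing, not after.
(c) Entailed — the narrative places the erasing before the slicing.
(d) Not entailed — Carmen drew the map, not the book; the book belongs to the erasing event.

(c)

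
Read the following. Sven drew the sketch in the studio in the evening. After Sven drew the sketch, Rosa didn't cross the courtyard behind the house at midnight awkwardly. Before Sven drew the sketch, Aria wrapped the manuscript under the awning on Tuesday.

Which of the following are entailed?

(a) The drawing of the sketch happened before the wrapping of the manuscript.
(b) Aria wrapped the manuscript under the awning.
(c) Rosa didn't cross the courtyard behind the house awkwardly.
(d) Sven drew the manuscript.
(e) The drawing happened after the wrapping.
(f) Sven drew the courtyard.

(a) Not entailed — the narrative places the wrapping before the drawing, not after.
(b) Entailed — the original entails any weakening of itself; this just drops 'on Tuesday'.
(c) Not entailed — dropping 'at midnight' under negation is not valid — the original leaves open that Rosa crossed the courtyard some other way.
(d) Not entailed — Sven drew the sketch, not the manuscript; the manuscript belongs to the wrapping event.
(e) Entailed — the narrative places the wrapping before the drawing.
(f) Not entailed — Sven drew the sketch, not the courtyard; the courtyard belongs to the crossing event.

(b), (e)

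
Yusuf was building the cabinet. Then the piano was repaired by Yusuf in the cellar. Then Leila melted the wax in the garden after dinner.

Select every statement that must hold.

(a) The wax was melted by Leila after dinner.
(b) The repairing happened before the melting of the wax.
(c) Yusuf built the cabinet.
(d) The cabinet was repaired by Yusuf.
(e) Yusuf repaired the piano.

(a) Entailed — dropping 'in the garden' leaves a sub-description the original still satisfies.
(b) Entailed — the narrative places the repairing before the melting.
(c) Not entailed — 'was building' is progressive on an accomplishment; it does not entail the completed 'built'.
(d) Not entailed — Yusuf repaired the piano, not the cabinet; the cabinet belongs to the building event.
(e) Entailed — dropping 'in the cellar' leaves a sub-description the original still satisfies.

(a), (b), (e)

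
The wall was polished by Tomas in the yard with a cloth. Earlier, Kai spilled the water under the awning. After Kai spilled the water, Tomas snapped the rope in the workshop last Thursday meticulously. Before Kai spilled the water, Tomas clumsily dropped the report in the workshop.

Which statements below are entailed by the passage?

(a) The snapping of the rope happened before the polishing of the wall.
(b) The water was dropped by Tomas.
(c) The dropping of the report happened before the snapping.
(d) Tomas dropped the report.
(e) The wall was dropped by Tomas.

(c), (d)

(a) Not entailed — the narrative doesn't order the snapping relative to the polishing.
(b) Not entailed — Tomas dropped the report, not the water; the water belongs to the spilling event.
(c) Entailed — the narrative places the dropping before the snapping.
(d) Entailed — the original entails any weakening of itself; this just drops 'in the workshop', 'clumsily'.
(e) Not entailed — Tomas dropped the report, not the wall; the wall belongs to the polishing event.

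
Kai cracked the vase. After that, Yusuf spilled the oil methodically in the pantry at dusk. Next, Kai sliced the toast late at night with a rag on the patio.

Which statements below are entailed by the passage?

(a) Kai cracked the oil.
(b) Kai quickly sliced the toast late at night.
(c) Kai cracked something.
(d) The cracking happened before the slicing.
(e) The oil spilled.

(a) Not entailed — Kai cracked the vase, not the oil; the oil belongs to the spilling event.
(b) Not entailed — 'quickly' adds information not in the original event.
(c) Entailed — generalizing the patient leaves a sub-description the original still satisfies.
(d) Entailed — the narrative places the cracking before the slicing.
(e) Entailed — 'Yusuf spilled the oil' is causative; it entails the inchoative 'the oil spilled'.

(c), (d), (e)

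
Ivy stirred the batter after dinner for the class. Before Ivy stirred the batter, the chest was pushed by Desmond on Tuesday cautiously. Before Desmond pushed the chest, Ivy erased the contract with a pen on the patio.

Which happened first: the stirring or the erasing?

the erasing

The connectives place the erasing before the stirring.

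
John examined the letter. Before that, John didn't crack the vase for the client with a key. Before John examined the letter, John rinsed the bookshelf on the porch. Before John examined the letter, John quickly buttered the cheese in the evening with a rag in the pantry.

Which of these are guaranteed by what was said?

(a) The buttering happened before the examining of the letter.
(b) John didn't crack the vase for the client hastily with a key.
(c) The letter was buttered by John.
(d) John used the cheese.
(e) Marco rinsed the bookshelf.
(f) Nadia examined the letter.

(a) Entailed — the narrative places the buttering before the examining.
(b) Entailed — under negation, adding a further restriction is entailed: if no such cracking event occurred, none occurred hastily either.
(c) Not entailed — John buttered the cheese, not the letter; the letter belongs to the examining event.
(d) Not entailed — the cheese is the patient, not an instrument — John used a rag.
(e) Not entailed — the passage has John rinsing the bookshelf, not Marco.
(f) Not entailed — the passage has John examining the letter, not Nadia.

(a), (b)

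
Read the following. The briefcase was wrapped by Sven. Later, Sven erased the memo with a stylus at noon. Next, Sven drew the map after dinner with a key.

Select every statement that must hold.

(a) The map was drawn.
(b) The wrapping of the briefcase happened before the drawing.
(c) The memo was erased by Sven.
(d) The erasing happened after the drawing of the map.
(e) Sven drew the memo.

(a), (b), (c)

(a) Entailed — dropping 'with a key', 'after dinner' and generalizing the agent leaves a sub-description the original still satisfies.
(b) Entailed — the narrative places the wrapping before the drawing.
(c) Entailed — every conjunct here is already in the original erasing event.
(d) Not entailed — the narrative places the erasing before the drawing, not after.
(e) Not entailed — Sven drew the map, not the memo; the memo belongs to the erasing event.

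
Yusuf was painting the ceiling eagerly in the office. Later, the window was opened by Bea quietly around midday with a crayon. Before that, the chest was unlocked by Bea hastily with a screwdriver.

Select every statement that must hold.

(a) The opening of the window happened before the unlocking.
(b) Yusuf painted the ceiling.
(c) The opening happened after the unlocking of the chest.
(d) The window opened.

(a) Not entailed — the narrative places the unlocking before the opening, not after.
(b) Not entailed — 'was painting' is progressive on an accomplishment; it does not entail the completed 'painted'.
(c) Entailed — the narrative places the unlocking before the opening.
(d) Entailed — 'Bea opened the window' is causative; it entails the inchoative 'the window opened'.

(c), (d)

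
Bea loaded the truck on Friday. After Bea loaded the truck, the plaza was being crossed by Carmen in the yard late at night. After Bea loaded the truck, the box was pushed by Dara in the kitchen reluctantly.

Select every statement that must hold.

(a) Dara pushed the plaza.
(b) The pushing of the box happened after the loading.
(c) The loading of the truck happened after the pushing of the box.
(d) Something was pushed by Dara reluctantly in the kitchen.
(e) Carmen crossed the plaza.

(b), (d)

(a) Not entailed — Dara pushed the box, not the plaza; the plaza belongs to the crossing event.
(b) Entailed — the narrative places the loading before the pushing.
(c) Not entailed — the narrative places the loading before the pushing, not after.
(d) Entailed — this follows by dropping conjuncts from the pushing event's description.
(e) Not entailed — 'was crossing' is progressive on an accomplishment; it does not entail the completed 'crossed'.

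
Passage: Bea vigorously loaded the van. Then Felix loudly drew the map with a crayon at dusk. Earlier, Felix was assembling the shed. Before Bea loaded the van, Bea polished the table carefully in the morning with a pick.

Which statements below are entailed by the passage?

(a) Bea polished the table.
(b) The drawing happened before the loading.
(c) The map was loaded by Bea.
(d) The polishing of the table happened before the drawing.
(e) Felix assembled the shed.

(a), (d)

(a) Entailed — every conjunct here is already in the original polishing event.
(b) Not entailed — the narrative places the loading before the drawing, not after.
(c) Not entailed — Bea loaded the van, not the map; the map belongs to the drawing event.
(d) Entailed — the narrative places the polishing before the drawing.
(e) Not entailed — 'was assembling' is progressive on an accomplishment; it does not entail the completed 'assembled'.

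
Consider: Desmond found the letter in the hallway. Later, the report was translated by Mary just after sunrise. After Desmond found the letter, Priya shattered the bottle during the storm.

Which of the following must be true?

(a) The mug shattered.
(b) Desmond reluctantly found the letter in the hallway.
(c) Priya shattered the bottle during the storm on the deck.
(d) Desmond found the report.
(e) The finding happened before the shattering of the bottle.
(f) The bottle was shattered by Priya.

(e), (f)

(a) Not entailed — the bottle is what shattered, not the mug.
(b) Not entailed — 'reluctantly' adds information not in the original event.
(c) Not entailed — 'on the deck' adds information not in the original event.
(d) Not entailed — Desmond found the letter, not the report; the report belongs to the translating event.
(e) Entailed — the narrative places the finding before the shattering.
(f) Entailed — this follows by dropping conjuncts from the shattering event's description.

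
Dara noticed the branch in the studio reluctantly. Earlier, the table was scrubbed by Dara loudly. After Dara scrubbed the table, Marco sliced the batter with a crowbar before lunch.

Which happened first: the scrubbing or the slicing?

the scrubbing

The connectives place the scrubbing before the slicing.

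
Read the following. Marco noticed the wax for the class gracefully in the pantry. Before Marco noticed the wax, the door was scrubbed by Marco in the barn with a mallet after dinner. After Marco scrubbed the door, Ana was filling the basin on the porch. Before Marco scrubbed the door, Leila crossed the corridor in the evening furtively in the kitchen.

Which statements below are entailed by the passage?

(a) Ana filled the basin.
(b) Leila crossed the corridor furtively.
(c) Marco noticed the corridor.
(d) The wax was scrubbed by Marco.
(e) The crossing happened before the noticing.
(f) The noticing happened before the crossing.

(b), (e)

(a) Not entailed — 'was filling' is progressive on an accomplishment; it does not entail the completed 'filled'.
(b) Entailed — dropping 'in the kitchen', 'in the evening' leaves a sub-description the original still satisfies.
(c) Not entailed — Marco noticed the wax, not the corridor; the corridor belongs to the crossing event.
(d) Not entailed — Marco scrubbed the door, not the wax; the wax belongs to the noticing event.
(e) Entailed — the narrative places the crossing before the noticing.
(f) Not entailed — the narrative places the crossing before the noticing, not after.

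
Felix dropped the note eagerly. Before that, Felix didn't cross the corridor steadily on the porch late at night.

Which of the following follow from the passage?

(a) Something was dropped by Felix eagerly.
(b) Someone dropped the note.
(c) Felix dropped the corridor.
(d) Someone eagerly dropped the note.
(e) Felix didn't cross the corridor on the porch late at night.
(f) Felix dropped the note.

(a) Entailed — every conjunct here is already in the original dropping event.
(b) Entailed — the original entails any weakening of itself; this just drops 'eagerly' and generalizes the agent.
(c) Not entailed — Felix dropped the note, not the corridor; the corridor belongs to the crossing event.
(d) Entailed — generalizing the agent leaves a sub-description the original still satisfies.
(e) Not entailed — dropping 'steadily' under negation is not valid — the original leaves open that Felix crossed the corridor some other way.
(f) Entailed — this follows by dropping conjuncts from the dropping event's description.

(a), (b), (d), (f)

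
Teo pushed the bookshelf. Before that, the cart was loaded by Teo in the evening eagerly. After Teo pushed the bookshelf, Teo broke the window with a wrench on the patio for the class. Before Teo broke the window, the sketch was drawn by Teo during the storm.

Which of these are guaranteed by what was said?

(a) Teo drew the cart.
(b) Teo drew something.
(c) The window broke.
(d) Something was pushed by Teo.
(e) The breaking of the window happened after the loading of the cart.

(a) Not entailed — Teo drew the sketch, not the cart; the cart belongs to the loading event.
(b) Entailed — the original entails any weakening of itself; this just drops 'during the storm' and generalizes the patient.
(c) Entailed — 'Teo broke the window' is causative; it entails the inchoative 'the window broke'.
(d) Entailed — generalizing the patient leaves a sub-description the original still satisfies.
(e) Entailed — the narrative places the loading before the breaking.

(b), (c), (d), (e)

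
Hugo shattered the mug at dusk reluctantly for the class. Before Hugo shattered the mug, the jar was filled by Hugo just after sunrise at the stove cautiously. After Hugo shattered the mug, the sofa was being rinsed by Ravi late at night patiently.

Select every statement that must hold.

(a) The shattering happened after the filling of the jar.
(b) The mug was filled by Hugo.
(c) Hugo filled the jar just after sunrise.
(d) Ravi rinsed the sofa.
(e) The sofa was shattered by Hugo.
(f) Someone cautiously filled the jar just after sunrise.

(a) Entailed — the narrative places the filling before the shattering.
(b) Not entailed — Hugo filled the jar, not the mug; the mug belongs to the shattering event.
(c) Entailed — every conjunct here is already in the original filling event.
(d) Entailed — 'rinse' is an activity; 'was rinsing' entails that some rinsing happened, so 'rinsed' holds.
(e) Not entailed — Hugo shattered the mug, not the sofa; the sofa belongs to the rinsing event.
(f) Entailed — every conjunct here is already in the original filling event.

(a), (c), (d), (f)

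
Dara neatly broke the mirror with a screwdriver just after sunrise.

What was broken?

the mirror

'the mirror' marks the patient of the breaking event.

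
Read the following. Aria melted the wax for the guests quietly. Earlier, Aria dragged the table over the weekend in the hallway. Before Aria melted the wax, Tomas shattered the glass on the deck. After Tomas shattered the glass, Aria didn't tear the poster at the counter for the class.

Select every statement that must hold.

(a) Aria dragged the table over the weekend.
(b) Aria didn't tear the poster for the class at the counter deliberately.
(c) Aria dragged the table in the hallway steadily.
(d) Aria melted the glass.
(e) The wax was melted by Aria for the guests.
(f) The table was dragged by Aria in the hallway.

(a), (b), (e), (f)

(a) Entailed — this follows by dropping conjuncts from the dragging event's description.
(b) Entailed — under negation, adding a further restriction is entailed: if no such tearing event occurred, none occurred deliberately either.
(c) Not entailed — 'steadily' adds information not in the original event.
(d) Not entailed — Aria melted the wax, not the glass; the glass belongs to the shattering event.
(e) Entailed — dropping 'quietly' leaves a sub-description the original still satisfies.
(f) Entailed — dropping 'over the weekend' leaves a sub-description the original still satisfies.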